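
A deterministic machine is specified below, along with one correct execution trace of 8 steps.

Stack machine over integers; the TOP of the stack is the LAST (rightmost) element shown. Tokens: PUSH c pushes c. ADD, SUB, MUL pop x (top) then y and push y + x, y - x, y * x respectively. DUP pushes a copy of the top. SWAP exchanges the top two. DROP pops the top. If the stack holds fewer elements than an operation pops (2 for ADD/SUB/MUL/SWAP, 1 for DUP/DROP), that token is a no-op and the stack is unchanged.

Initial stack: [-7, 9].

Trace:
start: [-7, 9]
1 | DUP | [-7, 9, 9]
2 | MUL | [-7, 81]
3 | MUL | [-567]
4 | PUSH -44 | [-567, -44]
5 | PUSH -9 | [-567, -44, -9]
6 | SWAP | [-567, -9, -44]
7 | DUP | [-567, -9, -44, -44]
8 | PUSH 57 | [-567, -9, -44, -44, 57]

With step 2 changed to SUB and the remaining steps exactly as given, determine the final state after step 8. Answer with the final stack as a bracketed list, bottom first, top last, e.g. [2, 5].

(re-executing from step 2 with the substitution; state before step 2: [-7, 9, 9])
2 | SUB | [-7, 0]
3 | MUL | [0]
4 | PUSH -44 | [0, -44]
5 | PUSH -9 | [0, -44, -9]
6 | SWAP | [0, -9, -44]
7 | DUP | [0, -9, -44, -44]
8 | PUSH 57 | [0, -9, -44, -44, 57]

[0, -9, -44, -44, 57]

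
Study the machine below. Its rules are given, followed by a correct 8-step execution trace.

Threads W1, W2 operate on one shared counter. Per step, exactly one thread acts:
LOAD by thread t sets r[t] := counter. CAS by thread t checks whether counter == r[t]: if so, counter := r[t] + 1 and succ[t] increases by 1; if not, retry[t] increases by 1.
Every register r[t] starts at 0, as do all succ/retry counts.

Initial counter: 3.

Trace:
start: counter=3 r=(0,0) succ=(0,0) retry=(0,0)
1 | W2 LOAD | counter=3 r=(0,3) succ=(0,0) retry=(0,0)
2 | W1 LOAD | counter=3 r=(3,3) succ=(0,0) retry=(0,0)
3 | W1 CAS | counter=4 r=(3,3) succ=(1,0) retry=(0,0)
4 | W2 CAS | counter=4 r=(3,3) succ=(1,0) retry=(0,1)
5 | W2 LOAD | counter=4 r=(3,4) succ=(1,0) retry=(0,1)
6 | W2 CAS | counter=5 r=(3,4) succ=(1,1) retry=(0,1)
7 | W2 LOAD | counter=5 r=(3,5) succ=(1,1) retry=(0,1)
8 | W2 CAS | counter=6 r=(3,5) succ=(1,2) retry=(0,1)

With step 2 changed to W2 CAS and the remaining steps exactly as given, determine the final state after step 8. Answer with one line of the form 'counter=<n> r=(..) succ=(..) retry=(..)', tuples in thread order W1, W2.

(re-executing from step 2 with the substitution; state before step 2: counter=3 r=(0,3) succ=(0,0) retry=(0,0))
2 | W2 CAS | counter=4 r=(0,3) succ=(0,1) retry=(0,0)
3 | W1 CAS | counter=4 r=(0,3) succ=(0,1) retry=(1,0)
4 | W2 CAS | counter=4 r=(0,3) succ=(0,1) retry=(1,1)
5 | W2 LOAD | counter=4 r=(0,4) succ=(0,1) retry=(1,1)
6 | W2 CAS | counter=5 r=(0,4) succ=(0,2) retry=(1,1)
7 | W2 LOAD | counter=5 r=(0,5) succ=(0,2) retry=(1,1)
8 | W2 CAS | counter=6 r=(0,5) succ=(0,3) retry=(1,1)

counter=6 r=(0,5) succ=(0,3) retry=(1,1)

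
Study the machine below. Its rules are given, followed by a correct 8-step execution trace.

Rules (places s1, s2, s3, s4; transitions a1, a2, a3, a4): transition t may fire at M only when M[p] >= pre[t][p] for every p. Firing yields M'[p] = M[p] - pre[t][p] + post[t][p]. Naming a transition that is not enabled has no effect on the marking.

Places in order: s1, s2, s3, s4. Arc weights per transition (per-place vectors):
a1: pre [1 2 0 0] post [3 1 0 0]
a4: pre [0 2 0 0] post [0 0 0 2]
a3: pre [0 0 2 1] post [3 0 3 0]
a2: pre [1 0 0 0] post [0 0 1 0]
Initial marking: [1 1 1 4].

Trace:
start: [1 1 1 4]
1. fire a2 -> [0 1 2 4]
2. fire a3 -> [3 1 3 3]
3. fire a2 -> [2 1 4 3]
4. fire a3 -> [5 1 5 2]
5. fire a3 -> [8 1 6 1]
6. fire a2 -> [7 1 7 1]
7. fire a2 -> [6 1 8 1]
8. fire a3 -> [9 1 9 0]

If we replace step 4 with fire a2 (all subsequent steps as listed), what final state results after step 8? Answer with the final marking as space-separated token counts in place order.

(re-executing from step 4 with the substitution; state before step 4: [2 1 4 3])
4. fire a2 -> [1 1 5 3]
5. fire a3 -> [4 1 6 2]
6. fire a2 -> [3 1 7 2]
7. fire a2 -> [2 1 8 2]
8. fire a3 -> [5 1 9 1]

5 1 9 1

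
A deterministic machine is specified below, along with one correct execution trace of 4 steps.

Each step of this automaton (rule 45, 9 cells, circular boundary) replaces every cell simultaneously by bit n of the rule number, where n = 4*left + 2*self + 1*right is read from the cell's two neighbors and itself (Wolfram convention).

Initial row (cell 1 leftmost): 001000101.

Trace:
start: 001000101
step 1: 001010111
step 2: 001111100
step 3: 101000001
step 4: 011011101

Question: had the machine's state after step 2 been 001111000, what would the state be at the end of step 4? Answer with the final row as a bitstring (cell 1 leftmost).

011011010

state after step 2 := 001111000
step 3: 101000011
step 4: 011011010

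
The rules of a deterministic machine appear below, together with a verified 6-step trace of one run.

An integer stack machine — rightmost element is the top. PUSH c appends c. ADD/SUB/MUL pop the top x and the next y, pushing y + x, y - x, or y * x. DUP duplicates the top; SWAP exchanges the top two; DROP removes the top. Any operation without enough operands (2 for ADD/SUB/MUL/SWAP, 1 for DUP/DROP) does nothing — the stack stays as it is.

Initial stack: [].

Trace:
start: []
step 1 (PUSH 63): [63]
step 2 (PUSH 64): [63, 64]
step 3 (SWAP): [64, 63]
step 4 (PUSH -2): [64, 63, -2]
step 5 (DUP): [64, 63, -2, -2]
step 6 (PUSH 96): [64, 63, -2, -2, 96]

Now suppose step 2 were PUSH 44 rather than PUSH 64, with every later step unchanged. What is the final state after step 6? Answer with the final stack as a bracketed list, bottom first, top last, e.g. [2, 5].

(re-executing from step 2 with the substitution; state before step 2: [63])
step 2 (PUSH 44): [63, 44]
step 3 (SWAP): [44, 63]
step 4 (PUSH -2): [44, 63, -2]
step 5 (DUP): [44, 63, -2, -2]
step 6 (PUSH 96): [44, 63, -2, -2, 96]

[44, 63, -2, -2, 96]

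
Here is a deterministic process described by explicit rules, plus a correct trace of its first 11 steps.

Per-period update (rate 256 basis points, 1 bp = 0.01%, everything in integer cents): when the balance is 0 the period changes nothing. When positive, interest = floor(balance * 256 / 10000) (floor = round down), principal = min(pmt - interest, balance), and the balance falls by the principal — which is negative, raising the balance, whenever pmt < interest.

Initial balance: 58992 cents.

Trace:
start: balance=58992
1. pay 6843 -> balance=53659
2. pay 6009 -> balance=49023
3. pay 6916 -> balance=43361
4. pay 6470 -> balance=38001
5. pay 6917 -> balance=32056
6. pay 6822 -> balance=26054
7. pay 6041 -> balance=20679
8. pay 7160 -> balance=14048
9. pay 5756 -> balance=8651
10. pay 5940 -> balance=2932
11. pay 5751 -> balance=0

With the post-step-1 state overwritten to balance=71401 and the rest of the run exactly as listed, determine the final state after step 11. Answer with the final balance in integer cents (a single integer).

20100

state after step 1 := balance=71401
2. pay 6009 -> balance=67219
3. pay 6916 -> balance=62023
4. pay 6470 -> balance=57140
5. pay 6917 -> balance=51685
6. pay 6822 -> balance=46186
7. pay 6041 -> balance=41327
8. pay 7160 -> balance=35224
9. pay 5756 -> balance=30369
10. pay 5940 -> balance=25206
11. pay 5751 -> balance=20100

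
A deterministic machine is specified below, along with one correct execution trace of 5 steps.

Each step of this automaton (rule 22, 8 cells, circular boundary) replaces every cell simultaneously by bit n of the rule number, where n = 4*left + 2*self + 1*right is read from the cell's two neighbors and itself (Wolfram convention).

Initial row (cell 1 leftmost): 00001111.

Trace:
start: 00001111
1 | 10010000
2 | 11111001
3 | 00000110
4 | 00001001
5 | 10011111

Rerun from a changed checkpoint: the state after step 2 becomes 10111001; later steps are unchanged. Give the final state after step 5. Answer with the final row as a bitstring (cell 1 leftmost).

state after step 2 := 10111001
3 | 00000110
4 | 00001001
5 | 10011111

10011111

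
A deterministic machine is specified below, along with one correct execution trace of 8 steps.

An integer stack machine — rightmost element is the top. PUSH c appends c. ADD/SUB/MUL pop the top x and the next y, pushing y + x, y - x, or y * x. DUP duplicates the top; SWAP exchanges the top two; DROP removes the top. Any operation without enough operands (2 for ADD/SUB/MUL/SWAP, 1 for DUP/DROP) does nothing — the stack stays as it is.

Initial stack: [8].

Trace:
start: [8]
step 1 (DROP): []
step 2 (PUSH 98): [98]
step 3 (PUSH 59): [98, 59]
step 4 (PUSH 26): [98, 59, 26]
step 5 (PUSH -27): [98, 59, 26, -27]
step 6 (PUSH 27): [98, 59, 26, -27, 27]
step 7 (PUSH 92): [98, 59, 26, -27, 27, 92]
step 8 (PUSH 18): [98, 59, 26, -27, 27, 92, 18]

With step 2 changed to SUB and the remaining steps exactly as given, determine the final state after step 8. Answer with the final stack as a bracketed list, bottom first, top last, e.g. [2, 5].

(re-executing from step 2 with the substitution; state before step 2: [])
step 2 (SUB): []
step 3 (PUSH 59): [59]
step 4 (PUSH 26): [59, 26]
step 5 (PUSH -27): [59, 26, -27]
step 6 (PUSH 27): [59, 26, -27, 27]
step 7 (PUSH 92): [59, 26, -27, 27, 92]
step 8 (PUSH 18): [59, 26, -27, 27, 92, 18]

[59, 26, -27, 27, 92, 18]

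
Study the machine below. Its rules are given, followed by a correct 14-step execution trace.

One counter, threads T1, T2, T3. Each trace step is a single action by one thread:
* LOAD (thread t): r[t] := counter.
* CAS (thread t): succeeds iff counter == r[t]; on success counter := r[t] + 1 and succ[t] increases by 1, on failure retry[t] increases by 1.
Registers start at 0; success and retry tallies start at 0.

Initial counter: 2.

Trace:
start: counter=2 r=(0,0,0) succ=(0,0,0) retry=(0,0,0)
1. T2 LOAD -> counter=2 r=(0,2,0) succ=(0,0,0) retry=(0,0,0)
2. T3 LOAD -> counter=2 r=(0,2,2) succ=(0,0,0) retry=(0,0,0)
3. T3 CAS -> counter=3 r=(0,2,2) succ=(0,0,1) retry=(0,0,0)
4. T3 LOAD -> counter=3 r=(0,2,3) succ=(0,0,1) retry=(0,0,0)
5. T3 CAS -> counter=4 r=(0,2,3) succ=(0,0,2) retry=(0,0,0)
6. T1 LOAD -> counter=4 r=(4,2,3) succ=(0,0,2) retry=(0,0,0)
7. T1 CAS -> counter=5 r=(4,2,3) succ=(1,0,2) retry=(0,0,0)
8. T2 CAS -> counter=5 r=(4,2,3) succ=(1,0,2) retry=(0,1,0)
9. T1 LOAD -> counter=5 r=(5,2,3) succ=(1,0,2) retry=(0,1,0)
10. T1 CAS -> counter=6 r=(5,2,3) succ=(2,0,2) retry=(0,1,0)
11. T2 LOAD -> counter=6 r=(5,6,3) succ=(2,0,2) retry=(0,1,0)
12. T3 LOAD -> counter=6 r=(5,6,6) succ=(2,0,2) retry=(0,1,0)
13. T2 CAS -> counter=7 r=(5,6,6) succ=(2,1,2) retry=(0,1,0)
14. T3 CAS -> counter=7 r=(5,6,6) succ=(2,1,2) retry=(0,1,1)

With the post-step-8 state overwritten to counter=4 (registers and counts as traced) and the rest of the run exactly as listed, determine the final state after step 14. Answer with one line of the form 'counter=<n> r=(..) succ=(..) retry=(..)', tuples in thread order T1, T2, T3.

counter=6 r=(4,5,5) succ=(2,1,2) retry=(0,1,1)

state after step 8 := counter=4 r=(4,2,3) succ=(1,0,2) retry=(0,1,0)
9. T1 LOAD -> counter=4 r=(4,2,3) succ=(1,0,2) retry=(0,1,0)
10. T1 CAS -> counter=5 r=(4,2,3) succ=(2,0,2) retry=(0,1,0)
11. T2 LOAD -> counter=5 r=(4,5,3) succ=(2,0,2) retry=(0,1,0)
12. T3 LOAD -> counter=5 r=(4,5,5) succ=(2,0,2) retry=(0,1,0)
13. T2 CAS -> counter=6 r=(4,5,5) succ=(2,1,2) retry=(0,1,0)
14. T3 CAS -> counter=6 r=(4,5,5) succ=(2,1,2) retry=(0,1,1)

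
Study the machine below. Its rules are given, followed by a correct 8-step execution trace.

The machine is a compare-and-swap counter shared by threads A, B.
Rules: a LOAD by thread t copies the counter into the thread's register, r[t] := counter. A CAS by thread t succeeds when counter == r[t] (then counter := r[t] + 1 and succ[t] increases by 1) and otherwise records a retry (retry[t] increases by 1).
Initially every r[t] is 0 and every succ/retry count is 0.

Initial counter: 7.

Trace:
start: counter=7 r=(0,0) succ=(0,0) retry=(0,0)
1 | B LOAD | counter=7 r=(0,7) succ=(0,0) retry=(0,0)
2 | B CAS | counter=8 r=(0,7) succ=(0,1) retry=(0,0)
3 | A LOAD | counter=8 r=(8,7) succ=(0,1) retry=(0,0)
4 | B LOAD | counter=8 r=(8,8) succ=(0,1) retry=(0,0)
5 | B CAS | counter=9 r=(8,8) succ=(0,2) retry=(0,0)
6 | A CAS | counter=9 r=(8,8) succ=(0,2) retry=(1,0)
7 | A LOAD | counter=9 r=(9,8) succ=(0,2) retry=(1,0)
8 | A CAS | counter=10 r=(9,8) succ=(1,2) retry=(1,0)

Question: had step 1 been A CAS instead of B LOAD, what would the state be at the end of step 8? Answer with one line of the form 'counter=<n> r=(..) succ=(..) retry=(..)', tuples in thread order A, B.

counter=9 r=(8,7) succ=(1,1) retry=(2,1)

(re-executing from step 1 with the substitution; state before step 1: counter=7 r=(0,0) succ=(0,0) retry=(0,0))
1 | A CAS | counter=7 r=(0,0) succ=(0,0) retry=(1,0)
2 | B CAS | counter=7 r=(0,0) succ=(0,0) retry=(1,1)
3 | A LOAD | counter=7 r=(7,0) succ=(0,0) retry=(1,1)
4 | B LOAD | counter=7 r=(7,7) succ=(0,0) retry=(1,1)
5 | B CAS | counter=8 r=(7,7) succ=(0,1) retry=(1,1)
6 | A CAS | counter=8 r=(7,7) succ=(0,1) retry=(2,1)
7 | A LOAD | counter=8 r=(8,7) succ=(0,1) retry=(2,1)
8 | A CAS | counter=9 r=(8,7) succ=(1,1) retry=(2,1)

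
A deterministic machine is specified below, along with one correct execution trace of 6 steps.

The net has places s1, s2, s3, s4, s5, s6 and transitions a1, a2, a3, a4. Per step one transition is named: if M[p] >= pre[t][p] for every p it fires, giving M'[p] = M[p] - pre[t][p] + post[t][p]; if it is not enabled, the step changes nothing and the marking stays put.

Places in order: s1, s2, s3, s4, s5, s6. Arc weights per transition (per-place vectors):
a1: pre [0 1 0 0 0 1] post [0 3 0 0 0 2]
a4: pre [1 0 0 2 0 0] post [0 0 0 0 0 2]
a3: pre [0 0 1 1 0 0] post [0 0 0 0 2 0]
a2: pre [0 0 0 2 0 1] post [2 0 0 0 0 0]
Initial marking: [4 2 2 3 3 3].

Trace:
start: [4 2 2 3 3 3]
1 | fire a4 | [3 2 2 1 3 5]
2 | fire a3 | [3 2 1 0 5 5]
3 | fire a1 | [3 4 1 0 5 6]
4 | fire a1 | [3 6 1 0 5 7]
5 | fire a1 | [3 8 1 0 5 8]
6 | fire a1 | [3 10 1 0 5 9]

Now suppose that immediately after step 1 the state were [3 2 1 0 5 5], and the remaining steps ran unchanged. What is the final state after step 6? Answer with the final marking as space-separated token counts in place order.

3 10 1 0 5 9

state after step 1 := [3 2 1 0 5 5]
2 | fire a3 | [3 2 1 0 5 5]
3 | fire a1 | [3 4 1 0 5 6]
4 | fire a1 | [3 6 1 0 5 7]
5 | fire a1 | [3 8 1 0 5 8]
6 | fire a1 | [3 10 1 0 5 9]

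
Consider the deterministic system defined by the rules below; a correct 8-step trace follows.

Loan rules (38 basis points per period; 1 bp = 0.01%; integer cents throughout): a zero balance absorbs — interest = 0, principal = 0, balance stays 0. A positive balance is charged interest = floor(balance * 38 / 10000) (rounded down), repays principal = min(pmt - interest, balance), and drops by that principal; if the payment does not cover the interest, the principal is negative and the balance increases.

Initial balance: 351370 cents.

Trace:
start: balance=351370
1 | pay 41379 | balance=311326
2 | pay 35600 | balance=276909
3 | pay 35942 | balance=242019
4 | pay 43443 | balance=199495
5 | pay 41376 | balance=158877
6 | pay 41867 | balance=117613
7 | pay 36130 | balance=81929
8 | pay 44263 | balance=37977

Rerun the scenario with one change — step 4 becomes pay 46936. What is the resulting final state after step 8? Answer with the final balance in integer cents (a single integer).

(re-executing from step 4 with the substitution; state before step 4: balance=242019)
4 | pay 46936 | balance=196002
5 | pay 41376 | balance=155370
6 | pay 41867 | balance=114093
7 | pay 36130 | balance=78396
8 | pay 44263 | balance=34430

34430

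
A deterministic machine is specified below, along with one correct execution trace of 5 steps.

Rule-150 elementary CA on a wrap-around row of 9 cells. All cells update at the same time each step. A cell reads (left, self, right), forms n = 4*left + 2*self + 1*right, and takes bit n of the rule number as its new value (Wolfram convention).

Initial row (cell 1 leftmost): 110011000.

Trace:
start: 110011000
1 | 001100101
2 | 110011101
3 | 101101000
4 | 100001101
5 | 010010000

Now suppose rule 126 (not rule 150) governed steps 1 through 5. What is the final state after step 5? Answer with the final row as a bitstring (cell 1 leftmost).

(re-executing steps 1..5 under rule 126; state before step 1: 110011000)
1 | 111111101
2 | 000000111
3 | 100001101
4 | 110011111
5 | 011110000

011110000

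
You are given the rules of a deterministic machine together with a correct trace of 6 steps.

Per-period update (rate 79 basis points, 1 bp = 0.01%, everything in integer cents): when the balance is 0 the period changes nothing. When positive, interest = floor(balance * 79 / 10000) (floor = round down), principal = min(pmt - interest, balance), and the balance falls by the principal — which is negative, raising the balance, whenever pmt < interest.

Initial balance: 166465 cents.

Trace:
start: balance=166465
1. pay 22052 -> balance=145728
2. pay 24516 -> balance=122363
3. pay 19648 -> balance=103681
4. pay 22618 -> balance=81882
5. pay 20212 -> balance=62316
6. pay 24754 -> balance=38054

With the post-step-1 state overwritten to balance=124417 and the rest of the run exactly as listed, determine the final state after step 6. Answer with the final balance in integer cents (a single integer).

state after step 1 := balance=124417
2. pay 24516 -> balance=100883
3. pay 19648 -> balance=82031
4. pay 22618 -> balance=60061
5. pay 20212 -> balance=40323
6. pay 24754 -> balance=15887

15887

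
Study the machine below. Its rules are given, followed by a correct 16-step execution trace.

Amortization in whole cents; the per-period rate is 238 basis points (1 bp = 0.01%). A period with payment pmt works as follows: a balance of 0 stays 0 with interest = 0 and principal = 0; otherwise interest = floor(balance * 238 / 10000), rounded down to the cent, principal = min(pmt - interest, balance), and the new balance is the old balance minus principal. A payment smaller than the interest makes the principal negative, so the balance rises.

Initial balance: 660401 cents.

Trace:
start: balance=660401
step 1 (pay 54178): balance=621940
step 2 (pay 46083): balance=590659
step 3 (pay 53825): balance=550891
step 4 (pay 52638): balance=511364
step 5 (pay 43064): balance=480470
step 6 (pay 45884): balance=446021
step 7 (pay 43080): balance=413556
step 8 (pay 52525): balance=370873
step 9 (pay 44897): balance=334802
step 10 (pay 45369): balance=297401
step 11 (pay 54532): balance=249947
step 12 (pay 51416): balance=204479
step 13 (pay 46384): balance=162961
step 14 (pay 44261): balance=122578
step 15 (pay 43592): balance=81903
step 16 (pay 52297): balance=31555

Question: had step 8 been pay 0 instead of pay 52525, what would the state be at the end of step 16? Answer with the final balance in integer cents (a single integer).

94955

(re-executing from step 8 with the substitution; state before step 8: balance=413556)
step 8 (pay 0): balance=423398
step 9 (pay 44897): balance=388577
step 10 (pay 45369): balance=352456
step 11 (pay 54532): balance=306312
step 12 (pay 51416): balance=262186
step 13 (pay 46384): balance=222042
step 14 (pay 44261): balance=183065
step 15 (pay 43592): balance=143829
step 16 (pay 52297): balance=94955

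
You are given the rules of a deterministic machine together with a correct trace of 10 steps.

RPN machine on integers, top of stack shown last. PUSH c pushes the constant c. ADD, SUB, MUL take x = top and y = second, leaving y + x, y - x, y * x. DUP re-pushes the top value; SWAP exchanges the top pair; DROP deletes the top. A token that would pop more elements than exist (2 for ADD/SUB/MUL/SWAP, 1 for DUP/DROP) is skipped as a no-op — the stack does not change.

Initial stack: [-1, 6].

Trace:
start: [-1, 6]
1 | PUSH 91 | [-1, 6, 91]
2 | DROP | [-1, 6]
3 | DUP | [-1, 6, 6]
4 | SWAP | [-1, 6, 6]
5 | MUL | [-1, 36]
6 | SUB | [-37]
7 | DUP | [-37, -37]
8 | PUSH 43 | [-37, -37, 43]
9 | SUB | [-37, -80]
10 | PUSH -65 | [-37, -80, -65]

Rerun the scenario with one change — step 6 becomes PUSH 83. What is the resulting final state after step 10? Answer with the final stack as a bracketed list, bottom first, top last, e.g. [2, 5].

[-1, 36, 83, 40, -65]

(re-executing from step 6 with the substitution; state before step 6: [-1, 36])
6 | PUSH 83 | [-1, 36, 83]
7 | DUP | [-1, 36, 83, 83]
8 | PUSH 43 | [-1, 36, 83, 83, 43]
9 | SUB | [-1, 36, 83, 40]
10 | PUSH -65 | [-1, 36, 83, 40, -65]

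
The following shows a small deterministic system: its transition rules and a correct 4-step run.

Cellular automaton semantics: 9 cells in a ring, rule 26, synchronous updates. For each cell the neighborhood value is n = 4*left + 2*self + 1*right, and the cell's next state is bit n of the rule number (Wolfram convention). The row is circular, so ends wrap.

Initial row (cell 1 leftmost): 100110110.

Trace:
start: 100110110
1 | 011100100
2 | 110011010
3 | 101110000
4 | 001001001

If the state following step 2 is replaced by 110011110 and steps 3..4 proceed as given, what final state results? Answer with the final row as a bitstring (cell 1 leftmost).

state after step 2 := 110011110
3 | 101110000
4 | 001001001

001001001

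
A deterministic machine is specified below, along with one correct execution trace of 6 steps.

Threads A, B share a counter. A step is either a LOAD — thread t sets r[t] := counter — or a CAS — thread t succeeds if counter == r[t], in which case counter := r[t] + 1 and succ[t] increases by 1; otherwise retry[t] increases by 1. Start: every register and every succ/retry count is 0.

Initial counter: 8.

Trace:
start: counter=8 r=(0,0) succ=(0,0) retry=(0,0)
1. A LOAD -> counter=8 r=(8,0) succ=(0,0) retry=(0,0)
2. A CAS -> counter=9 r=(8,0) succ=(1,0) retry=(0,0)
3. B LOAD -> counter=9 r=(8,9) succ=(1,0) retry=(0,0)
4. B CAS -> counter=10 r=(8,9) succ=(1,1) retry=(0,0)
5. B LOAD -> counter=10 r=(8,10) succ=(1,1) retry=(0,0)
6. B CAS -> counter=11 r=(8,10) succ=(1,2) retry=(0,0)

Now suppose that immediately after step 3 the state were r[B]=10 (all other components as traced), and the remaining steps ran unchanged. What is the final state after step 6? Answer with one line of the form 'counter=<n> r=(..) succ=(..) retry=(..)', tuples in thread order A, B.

state after step 3 := counter=9 r=(8,10) succ=(1,0) retry=(0,0)
4. B CAS -> counter=9 r=(8,10) succ=(1,0) retry=(0,1)
5. B LOAD -> counter=9 r=(8,9) succ=(1,0) retry=(0,1)
6. B CAS -> counter=10 r=(8,9) succ=(1,1) retry=(0,1)

counter=10 r=(8,9) succ=(1,1) retry=(0,1)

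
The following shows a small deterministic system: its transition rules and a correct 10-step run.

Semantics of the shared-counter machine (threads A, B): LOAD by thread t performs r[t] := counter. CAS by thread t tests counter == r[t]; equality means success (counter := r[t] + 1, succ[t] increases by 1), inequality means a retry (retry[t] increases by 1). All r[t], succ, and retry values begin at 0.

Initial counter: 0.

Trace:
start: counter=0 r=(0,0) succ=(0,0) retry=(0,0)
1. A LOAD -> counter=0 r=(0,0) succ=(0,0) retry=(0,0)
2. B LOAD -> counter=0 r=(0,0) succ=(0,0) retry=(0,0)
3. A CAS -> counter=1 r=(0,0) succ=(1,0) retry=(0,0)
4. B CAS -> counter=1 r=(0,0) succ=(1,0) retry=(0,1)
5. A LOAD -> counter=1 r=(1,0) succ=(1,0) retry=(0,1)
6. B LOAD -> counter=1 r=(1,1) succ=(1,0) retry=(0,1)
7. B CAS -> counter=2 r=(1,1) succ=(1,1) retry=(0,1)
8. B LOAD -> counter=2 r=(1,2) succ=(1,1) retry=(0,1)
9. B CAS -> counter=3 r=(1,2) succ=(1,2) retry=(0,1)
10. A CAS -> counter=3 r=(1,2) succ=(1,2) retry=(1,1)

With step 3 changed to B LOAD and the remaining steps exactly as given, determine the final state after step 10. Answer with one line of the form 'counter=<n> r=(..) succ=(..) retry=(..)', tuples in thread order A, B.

(re-executing from step 3 with the substitution; state before step 3: counter=0 r=(0,0) succ=(0,0) retry=(0,0))
3. B LOAD -> counter=0 r=(0,0) succ=(0,0) retry=(0,0)
4. B CAS -> counter=1 r=(0,0) succ=(0,1) retry=(0,0)
5. A LOAD -> counter=1 r=(1,0) succ=(0,1) retry=(0,0)
6. B LOAD -> counter=1 r=(1,1) succ=(0,1) retry=(0,0)
7. B CAS -> counter=2 r=(1,1) succ=(0,2) retry=(0,0)
8. B LOAD -> counter=2 r=(1,2) succ=(0,2) retry=(0,0)
9. B CAS -> counter=3 r=(1,2) succ=(0,3) retry=(0,0)
10. A CAS -> counter=3 r=(1,2) succ=(0,3) retry=(1,0)

counter=3 r=(1,2) succ=(0,3) retry=(1,0)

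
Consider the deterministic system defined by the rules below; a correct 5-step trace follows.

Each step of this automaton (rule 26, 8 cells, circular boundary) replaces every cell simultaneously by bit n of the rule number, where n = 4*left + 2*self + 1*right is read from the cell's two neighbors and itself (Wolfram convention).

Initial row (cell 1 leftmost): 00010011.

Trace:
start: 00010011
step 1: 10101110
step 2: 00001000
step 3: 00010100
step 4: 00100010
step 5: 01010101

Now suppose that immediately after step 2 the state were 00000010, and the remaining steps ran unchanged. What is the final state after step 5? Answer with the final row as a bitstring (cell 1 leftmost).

state after step 2 := 00000010
step 3: 00000101
step 4: 10001000
step 5: 01010101

01010101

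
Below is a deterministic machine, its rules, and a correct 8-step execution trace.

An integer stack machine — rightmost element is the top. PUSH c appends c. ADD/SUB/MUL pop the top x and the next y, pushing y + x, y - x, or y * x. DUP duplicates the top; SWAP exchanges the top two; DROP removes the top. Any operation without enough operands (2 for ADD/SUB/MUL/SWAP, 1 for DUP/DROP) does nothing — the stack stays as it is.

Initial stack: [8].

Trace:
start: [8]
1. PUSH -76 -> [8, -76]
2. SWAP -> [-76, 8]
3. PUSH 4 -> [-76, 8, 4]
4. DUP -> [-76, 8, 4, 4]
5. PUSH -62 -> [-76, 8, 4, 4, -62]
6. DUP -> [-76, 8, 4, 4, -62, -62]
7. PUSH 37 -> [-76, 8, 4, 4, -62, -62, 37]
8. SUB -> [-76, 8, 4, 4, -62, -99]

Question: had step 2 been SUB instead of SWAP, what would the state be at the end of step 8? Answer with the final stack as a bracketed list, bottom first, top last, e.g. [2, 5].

[84, 4, 4, -62, -99]

(re-executing from step 2 with the substitution; state before step 2: [8, -76])
2. SUB -> [84]
3. PUSH 4 -> [84, 4]
4. DUP -> [84, 4, 4]
5. PUSH -62 -> [84, 4, 4, -62]
6. DUP -> [84, 4, 4, -62, -62]
7. PUSH 37 -> [84, 4, 4, -62, -62, 37]
8. SUB -> [84, 4, 4, -62, -99]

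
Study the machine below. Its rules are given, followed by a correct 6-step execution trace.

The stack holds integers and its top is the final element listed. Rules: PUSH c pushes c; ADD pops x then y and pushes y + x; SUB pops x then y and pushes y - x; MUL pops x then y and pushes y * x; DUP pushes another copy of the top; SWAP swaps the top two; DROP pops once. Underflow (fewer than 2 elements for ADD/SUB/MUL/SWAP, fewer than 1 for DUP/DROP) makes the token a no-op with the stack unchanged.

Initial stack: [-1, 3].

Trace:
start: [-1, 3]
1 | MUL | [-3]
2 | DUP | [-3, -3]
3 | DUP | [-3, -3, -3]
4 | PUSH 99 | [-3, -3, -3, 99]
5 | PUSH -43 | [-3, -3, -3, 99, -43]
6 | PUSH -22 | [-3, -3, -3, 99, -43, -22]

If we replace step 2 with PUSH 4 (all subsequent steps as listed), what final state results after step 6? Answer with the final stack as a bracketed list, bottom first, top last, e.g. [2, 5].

[-3, 4, 4, 99, -43, -22]

(re-executing from step 2 with the substitution; state before step 2: [-3])
2 | PUSH 4 | [-3, 4]
3 | DUP | [-3, 4, 4]
4 | PUSH 99 | [-3, 4, 4, 99]
5 | PUSH -43 | [-3, 4, 4, 99, -43]
6 | PUSH -22 | [-3, 4, 4, 99, -43, -22]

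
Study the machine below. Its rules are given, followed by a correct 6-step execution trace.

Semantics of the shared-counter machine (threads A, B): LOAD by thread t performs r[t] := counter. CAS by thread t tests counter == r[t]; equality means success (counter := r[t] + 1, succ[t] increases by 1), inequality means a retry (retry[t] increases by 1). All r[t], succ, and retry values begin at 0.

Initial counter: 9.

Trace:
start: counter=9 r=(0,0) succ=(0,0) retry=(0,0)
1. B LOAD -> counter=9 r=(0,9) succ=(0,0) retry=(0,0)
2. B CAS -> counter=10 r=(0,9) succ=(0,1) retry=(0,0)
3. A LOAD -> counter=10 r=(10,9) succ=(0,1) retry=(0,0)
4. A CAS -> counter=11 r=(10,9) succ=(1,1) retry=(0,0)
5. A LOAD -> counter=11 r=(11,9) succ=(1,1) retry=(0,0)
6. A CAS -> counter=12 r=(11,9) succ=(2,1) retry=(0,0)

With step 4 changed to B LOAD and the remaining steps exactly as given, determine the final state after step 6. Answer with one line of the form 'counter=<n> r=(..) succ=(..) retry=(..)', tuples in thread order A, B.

counter=11 r=(10,10) succ=(1,1) retry=(0,0)

(re-executing from step 4 with the substitution; state before step 4: counter=10 r=(10,9) succ=(0,1) retry=(0,0))
4. B LOAD -> counter=10 r=(10,10) succ=(0,1) retry=(0,0)
5. A LOAD -> counter=10 r=(10,10) succ=(0,1) retry=(0,0)
6. A CAS -> counter=11 r=(10,10) succ=(1,1) retry=(0,0)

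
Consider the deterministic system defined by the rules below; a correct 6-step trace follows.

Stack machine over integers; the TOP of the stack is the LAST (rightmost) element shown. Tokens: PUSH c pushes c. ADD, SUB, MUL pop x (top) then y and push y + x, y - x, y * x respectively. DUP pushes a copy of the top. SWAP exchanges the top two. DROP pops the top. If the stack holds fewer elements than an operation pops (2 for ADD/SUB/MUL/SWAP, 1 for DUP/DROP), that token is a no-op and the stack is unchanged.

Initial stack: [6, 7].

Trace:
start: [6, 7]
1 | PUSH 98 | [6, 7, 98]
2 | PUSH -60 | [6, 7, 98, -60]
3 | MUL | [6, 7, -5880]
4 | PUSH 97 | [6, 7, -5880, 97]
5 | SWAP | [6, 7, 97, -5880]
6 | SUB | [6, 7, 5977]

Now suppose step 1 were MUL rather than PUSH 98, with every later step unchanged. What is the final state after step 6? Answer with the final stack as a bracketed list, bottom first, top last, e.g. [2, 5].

[2617]

(re-executing from step 1 with the substitution; state before step 1: [6, 7])
1 | MUL | [42]
2 | PUSH -60 | [42, -60]
3 | MUL | [-2520]
4 | PUSH 97 | [-2520, 97]
5 | SWAP | [97, -2520]
6 | SUB | [2617]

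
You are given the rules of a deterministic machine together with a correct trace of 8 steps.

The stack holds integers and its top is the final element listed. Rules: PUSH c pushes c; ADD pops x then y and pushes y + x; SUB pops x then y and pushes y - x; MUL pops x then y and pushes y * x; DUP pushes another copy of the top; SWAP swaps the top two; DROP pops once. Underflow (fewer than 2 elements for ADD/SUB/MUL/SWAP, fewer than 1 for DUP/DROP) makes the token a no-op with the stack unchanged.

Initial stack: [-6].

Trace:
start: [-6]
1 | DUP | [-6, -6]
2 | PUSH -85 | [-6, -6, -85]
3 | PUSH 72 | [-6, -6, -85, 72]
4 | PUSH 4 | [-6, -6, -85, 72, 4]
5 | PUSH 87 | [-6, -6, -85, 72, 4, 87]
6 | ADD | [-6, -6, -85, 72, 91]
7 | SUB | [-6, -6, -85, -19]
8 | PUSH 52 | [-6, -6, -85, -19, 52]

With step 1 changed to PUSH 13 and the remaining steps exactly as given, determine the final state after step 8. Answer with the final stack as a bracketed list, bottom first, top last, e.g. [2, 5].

[-6, 13, -85, -19, 52]

(re-executing from step 1 with the substitution; state before step 1: [-6])
1 | PUSH 13 | [-6, 13]
2 | PUSH -85 | [-6, 13, -85]
3 | PUSH 72 | [-6, 13, -85, 72]
4 | PUSH 4 | [-6, 13, -85, 72, 4]
5 | PUSH 87 | [-6, 13, -85, 72, 4, 87]
6 | ADD | [-6, 13, -85, 72, 91]
7 | SUB | [-6, 13, -85, -19]
8 | PUSH 52 | [-6, 13, -85, -19, 52]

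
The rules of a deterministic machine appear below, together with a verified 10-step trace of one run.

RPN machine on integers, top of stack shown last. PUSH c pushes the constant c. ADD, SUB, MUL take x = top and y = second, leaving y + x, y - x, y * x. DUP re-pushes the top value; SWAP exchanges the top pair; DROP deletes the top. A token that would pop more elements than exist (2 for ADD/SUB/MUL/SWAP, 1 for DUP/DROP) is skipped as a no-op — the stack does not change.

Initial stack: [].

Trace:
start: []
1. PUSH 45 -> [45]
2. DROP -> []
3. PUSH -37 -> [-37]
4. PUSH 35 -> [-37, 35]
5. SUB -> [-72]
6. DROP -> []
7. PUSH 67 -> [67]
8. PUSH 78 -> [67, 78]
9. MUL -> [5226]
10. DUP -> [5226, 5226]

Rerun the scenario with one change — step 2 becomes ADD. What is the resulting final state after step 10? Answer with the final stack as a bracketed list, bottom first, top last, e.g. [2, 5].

[45, 5226, 5226]

(re-executing from step 2 with the substitution; state before step 2: [45])
2. ADD -> [45]
3. PUSH -37 -> [45, -37]
4. PUSH 35 -> [45, -37, 35]
5. SUB -> [45, -72]
6. DROP -> [45]
7. PUSH 67 -> [45, 67]
8. PUSH 78 -> [45, 67, 78]
9. MUL -> [45, 5226]
10. DUP -> [45, 5226, 5226]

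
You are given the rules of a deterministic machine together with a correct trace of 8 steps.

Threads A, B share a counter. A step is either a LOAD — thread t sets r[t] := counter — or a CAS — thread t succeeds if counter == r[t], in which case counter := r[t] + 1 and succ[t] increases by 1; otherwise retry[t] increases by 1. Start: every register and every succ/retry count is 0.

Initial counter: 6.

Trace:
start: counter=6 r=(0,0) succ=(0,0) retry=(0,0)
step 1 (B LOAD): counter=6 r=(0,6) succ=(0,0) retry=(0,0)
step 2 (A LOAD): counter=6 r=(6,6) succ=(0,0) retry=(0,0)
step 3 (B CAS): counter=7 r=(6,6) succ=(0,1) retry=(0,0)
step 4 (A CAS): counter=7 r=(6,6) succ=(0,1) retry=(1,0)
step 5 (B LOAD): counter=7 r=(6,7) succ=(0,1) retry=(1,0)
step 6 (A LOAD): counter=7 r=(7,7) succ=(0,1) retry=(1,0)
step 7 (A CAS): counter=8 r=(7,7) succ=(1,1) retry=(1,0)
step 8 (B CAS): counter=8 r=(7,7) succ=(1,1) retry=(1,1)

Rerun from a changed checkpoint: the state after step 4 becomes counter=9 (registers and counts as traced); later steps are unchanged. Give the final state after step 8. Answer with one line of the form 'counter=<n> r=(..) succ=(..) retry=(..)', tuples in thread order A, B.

counter=10 r=(9,9) succ=(1,1) retry=(1,1)

state after step 4 := counter=9 r=(6,6) succ=(0,1) retry=(1,0)
step 5 (B LOAD): counter=9 r=(6,9) succ=(0,1) retry=(1,0)
step 6 (A LOAD): counter=9 r=(9,9) succ=(0,1) retry=(1,0)
step 7 (A CAS): counter=10 r=(9,9) succ=(1,1) retry=(1,0)
step 8 (B CAS): counter=10 r=(9,9) succ=(1,1) retry=(1,1)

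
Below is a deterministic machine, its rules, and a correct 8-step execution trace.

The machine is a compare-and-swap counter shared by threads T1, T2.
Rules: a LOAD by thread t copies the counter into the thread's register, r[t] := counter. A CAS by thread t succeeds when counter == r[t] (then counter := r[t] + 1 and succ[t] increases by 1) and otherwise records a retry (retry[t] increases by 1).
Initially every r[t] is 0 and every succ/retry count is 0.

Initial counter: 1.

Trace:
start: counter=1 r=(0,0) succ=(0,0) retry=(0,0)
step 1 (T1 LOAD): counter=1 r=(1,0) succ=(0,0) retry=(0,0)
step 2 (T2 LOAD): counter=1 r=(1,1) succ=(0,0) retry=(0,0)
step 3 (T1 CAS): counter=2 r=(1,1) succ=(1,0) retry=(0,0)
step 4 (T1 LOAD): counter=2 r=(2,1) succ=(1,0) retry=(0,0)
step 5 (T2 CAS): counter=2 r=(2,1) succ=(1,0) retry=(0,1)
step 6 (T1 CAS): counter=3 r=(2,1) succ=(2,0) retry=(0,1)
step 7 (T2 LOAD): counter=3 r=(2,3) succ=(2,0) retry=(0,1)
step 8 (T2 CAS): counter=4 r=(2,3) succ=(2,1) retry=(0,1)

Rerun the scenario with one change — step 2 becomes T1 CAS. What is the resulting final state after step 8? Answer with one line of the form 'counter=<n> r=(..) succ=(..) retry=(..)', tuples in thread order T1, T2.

(re-executing from step 2 with the substitution; state before step 2: counter=1 r=(1,0) succ=(0,0) retry=(0,0))
step 2 (T1 CAS): counter=2 r=(1,0) succ=(1,0) retry=(0,0)
step 3 (T1 CAS): counter=2 r=(1,0) succ=(1,0) retry=(1,0)
step 4 (T1 LOAD): counter=2 r=(2,0) succ=(1,0) retry=(1,0)
step 5 (T2 CAS): counter=2 r=(2,0) succ=(1,0) retry=(1,1)
step 6 (T1 CAS): counter=3 r=(2,0) succ=(2,0) retry=(1,1)
step 7 (T2 LOAD): counter=3 r=(2,3) succ=(2,0) retry=(1,1)
step 8 (T2 CAS): counter=4 r=(2,3) succ=(2,1) retry=(1,1)

counter=4 r=(2,3) succ=(2,1) retry=(1,1)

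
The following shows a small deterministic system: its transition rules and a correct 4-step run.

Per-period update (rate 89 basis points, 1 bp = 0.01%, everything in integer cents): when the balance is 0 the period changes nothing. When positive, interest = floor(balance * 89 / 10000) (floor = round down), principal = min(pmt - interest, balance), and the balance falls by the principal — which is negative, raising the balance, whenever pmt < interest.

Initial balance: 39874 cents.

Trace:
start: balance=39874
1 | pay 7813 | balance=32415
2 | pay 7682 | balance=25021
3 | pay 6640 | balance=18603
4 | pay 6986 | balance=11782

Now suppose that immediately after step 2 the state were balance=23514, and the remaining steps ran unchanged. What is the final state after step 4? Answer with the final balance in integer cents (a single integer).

state after step 2 := balance=23514
3 | pay 6640 | balance=17083
4 | pay 6986 | balance=10249

10249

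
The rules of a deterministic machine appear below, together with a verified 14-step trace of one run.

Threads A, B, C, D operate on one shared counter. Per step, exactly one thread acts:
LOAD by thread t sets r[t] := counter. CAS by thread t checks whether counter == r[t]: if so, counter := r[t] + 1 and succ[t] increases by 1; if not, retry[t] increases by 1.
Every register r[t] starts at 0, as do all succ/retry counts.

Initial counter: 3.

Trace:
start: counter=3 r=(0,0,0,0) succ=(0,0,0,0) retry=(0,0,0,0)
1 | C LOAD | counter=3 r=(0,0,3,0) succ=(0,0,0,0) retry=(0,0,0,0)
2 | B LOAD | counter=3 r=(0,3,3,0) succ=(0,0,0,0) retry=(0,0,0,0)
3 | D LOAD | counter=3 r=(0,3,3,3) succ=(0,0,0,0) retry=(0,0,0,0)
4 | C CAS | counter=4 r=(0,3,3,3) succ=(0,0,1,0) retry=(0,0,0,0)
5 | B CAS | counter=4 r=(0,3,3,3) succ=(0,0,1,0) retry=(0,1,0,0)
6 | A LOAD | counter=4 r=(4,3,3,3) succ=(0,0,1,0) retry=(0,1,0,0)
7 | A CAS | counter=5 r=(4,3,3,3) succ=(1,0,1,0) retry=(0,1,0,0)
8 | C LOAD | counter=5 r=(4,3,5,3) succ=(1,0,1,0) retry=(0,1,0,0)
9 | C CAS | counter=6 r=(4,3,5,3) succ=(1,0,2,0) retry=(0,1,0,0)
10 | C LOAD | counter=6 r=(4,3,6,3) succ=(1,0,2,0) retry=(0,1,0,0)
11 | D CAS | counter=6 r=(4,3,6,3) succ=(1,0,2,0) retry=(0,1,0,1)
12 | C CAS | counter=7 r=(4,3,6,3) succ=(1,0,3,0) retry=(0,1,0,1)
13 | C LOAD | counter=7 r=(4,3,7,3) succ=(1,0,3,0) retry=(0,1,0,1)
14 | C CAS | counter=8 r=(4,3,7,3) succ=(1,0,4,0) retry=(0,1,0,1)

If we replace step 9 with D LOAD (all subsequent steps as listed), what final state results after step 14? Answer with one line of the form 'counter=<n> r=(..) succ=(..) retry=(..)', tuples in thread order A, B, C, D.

(re-executing from step 9 with the substitution; state before step 9: counter=5 r=(4,3,5,3) succ=(1,0,1,0) retry=(0,1,0,0))
9 | D LOAD | counter=5 r=(4,3,5,5) succ=(1,0,1,0) retry=(0,1,0,0)
10 | C LOAD | counter=5 r=(4,3,5,5) succ=(1,0,1,0) retry=(0,1,0,0)
11 | D CAS | counter=6 r=(4,3,5,5) succ=(1,0,1,1) retry=(0,1,0,0)
12 | C CAS | counter=6 r=(4,3,5,5) succ=(1,0,1,1) retry=(0,1,1,0)
13 | C LOAD | counter=6 r=(4,3,6,5) succ=(1,0,1,1) retry=(0,1,1,0)
14 | C CAS | counter=7 r=(4,3,6,5) succ=(1,0,2,1) retry=(0,1,1,0)

counter=7 r=(4,3,6,5) succ=(1,0,2,1) retry=(0,1,1,0)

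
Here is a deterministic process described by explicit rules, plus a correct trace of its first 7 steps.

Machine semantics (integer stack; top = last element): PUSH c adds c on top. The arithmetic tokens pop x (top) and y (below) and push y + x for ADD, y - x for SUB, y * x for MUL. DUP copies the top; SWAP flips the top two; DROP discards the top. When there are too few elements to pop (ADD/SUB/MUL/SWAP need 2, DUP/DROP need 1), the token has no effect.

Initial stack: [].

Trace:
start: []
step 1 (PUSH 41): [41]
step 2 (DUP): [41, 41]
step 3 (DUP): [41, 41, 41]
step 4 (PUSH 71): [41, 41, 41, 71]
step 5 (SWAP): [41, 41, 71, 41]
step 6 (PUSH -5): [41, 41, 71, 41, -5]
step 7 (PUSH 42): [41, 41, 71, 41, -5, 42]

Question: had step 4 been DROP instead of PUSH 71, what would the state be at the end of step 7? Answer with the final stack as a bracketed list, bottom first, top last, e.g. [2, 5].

[41, 41, -5, 42]

(re-executing from step 4 with the substitution; state before step 4: [41, 41, 41])
step 4 (DROP): [41, 41]
step 5 (SWAP): [41, 41]
step 6 (PUSH -5): [41, 41, -5]
step 7 (PUSH 42): [41, 41, -5, 42]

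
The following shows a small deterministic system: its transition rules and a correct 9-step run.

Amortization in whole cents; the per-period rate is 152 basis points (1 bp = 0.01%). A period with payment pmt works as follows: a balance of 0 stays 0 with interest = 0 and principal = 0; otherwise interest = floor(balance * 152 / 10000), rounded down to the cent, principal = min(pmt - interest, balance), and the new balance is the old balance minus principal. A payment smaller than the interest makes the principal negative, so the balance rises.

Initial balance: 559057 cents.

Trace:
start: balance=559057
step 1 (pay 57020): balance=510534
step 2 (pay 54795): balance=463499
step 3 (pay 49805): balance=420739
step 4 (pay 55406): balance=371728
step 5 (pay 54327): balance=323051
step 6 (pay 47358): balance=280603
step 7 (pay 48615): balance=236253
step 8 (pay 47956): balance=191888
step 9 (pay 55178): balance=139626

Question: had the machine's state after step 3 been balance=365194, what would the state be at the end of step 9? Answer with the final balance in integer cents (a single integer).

78818

state after step 3 := balance=365194
step 4 (pay 55406): balance=315338
step 5 (pay 54327): balance=265804
step 6 (pay 47358): balance=222486
step 7 (pay 48615): balance=177252
step 8 (pay 47956): balance=131990
step 9 (pay 55178): balance=78818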